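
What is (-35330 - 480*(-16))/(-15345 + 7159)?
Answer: 13825/4093 ≈ 3.3777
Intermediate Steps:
(-35330 - 480*(-16))/(-15345 + 7159) = (-35330 + 7680)/(-8186) = -27650*(-1/8186) = 13825/4093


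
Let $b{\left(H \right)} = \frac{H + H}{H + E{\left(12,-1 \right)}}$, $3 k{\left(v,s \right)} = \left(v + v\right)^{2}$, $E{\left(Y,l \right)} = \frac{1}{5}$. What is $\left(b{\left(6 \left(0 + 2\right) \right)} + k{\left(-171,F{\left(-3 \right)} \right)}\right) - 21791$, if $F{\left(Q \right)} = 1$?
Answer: $\frac{1049137}{61} \approx 17199.0$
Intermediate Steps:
$E{\left(Y,l \right)} = \frac{1}{5}$
$k{\left(v,s \right)} = \frac{4 v^{2}}{3}$ ($k{\left(v,s \right)} = \frac{\left(v + v\right)^{2}}{3} = \frac{\left(2 v\right)^{2}}{3} = \frac{4 v^{2}}{3}$)
$b{\left(H \right)} = \frac{2 H}{\frac{1}{5} + H}$ ($b{\left(H \right)} = \frac{H + H}{H + \frac{1}{5}} = \frac{2 H}{\frac{1}{5} + H}$)
$\left(b{\left(6 \left(0 + 2\right) \right)} + k{\left(-171,F{\left(-3 \right)} \right)}\right) - 21791 = \left(\frac{10 \cdot 6 \left(0 + 2\right)}{1 + 5 \cdot 6 \left(0 + 2\right)} + \frac{4 \left(-171\right)^{2}}{3}\right) - 21791 = \left(\frac{10 \cdot 6 \cdot 2}{1 + 5 \cdot 6 \cdot 2} + \frac{4}{3} \cdot 29241\right) - 21791 = \left(10 \cdot 12 \frac{1}{1 + 5 \cdot 12} + 38988\right) - 21791 = \left(10 \cdot 12 \frac{1}{1 + 60} + 38988\right) - 21791 = \left(10 \cdot 12 \cdot \frac{1}{61} + 38988\right) - 21791 = \left(\frac{120}{61} + 38988\right) - 21791 = \frac{2378388}{61} - 21791 = \frac{1049137}{61}$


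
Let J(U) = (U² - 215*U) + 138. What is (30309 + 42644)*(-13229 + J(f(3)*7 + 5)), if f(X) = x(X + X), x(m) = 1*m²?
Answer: -167573041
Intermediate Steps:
x(m) = m²
f(X) = 4*X² (f(X) = (X + X)² = (2*X)² = 4*X²)
J(U) = 138 + U² - 215*U
(30309 + 42644)*(-13229 + J(f(3)*7 + 5)) = (30309 + 42644)*(-13229 + (138 + ((4*3²)*7 + 5)² - 215*((4*3²)*7 + 5))) = 72953*(-13229 + (138 + ((4*9)*7 + 5)² - 215*((4*9)*7 + 5))) = 72953*(-13229 + (138 + (36*7 + 5)² - 215*(36*7 + 5))) = 72953*(-13229 + (138 + (252 + 5)² - 215*(252 + 5))) = 72953*(-13229 + (138 + 257² - 215*257)) = 72953*(-13229 + (138 + 66049 - 55255)) = 72953*(-13229 + 10932) = 72953*(-2297) = -167573041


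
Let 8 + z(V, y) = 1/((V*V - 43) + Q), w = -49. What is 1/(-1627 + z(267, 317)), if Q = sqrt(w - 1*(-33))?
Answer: -8299247718574/13569269903381281 + 4*I/13569269903381281 ≈ -0.00061162 + 2.9478e-16*I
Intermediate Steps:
Q = 4*I (Q = sqrt(-49 - 1*(-33)) = sqrt(-49 + 33) = sqrt(-16) = 4*I ≈ 4.0*I)
z(V, y) = -8 + 1/(-43 + V**2 + 4*I) (z(V, y) = -8 + 1/((V*V - 43) + 4*I) = -8 + 1/((V**2 - 43) + 4*I) = -8 + 1/((-43 + V**2) + 4*I) = -8 + 1/(-43 + V**2 + 4*I))
1/(-1627 + z(267, 317)) = 1/(-1627 + (345 - 32*I - 8*267**2)/(-43 + 267**2 + 4*I)) = 1/(-1627 + (345 - 32*I - 8*71289)/(-43 + 71289 + 4*I)) = 1/(-1627 + (345 - 32*I - 570312)/(71246 + 4*I)) = 1/(-1627 + ((71246 - 4*I)/5075992532)*(-569967 - 32*I)) = 1/(-1627 + (-569967 - 32*I)*(71246 - 4*I)/5075992532)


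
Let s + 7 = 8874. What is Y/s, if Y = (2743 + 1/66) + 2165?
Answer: 323929/585222 ≈ 0.55351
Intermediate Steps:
s = 8867 (s = -7 + 8874 = 8867)
Y = 323929/66 (Y = (2743 + 1/66) + 2165 = 181039/66 + 2165 = 323929/66 ≈ 4908.0)
Y/s = (323929/66)/8867 = (323929/66)*(1/8867) = 323929/585222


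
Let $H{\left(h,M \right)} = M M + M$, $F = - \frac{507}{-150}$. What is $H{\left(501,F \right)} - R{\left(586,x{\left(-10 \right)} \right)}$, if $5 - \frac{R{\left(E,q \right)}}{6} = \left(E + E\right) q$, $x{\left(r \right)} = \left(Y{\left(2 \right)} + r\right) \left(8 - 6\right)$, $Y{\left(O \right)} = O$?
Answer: $- \frac{281317989}{2500} \approx -1.1253 \cdot 10^{5}$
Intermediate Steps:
$x{\left(r \right)} = 4 + 2 r$ ($x{\left(r \right)} = \left(2 + r\right) \left(8 - 6\right) = \left(2 + r\right) 2 = 4 + 2 r$)
$R{\left(E,q \right)} = 30 - 12 E q$ ($R{\left(E,q \right)} = 30 - 6 \left(E + E\right) q = 30 - 6 \cdot 2 E q = 30 - 12 E q$)
$F = \frac{169}{50}$ ($F = \left(-507\right) \left(- \frac{1}{150}\right) = \frac{169}{50} \approx 3.38$)
$H{\left(h,M \right)} = M + M^{2}$ ($H{\left(h,M \right)} = M^{2} + M = M + M^{2}$)
$H{\left(501,F \right)} - R{\left(586,x{\left(-10 \right)} \right)} = \frac{169 \left(1 + \frac{169}{50}\right)}{50} - \left(30 - 7032 \left(4 + 2 \left(-10\right)\right)\right) = \frac{169}{50} \cdot \frac{219}{50} - \left(30 - 7032 \left(4 - 20\right)\right) = \frac{37011}{2500} - \left(30 - 7032 \left(-16\right)\right) = \frac{37011}{2500} - \left(30 + 112512\right) = \frac{37011}{2500} - 112542 = - \frac{281317989}{2500}$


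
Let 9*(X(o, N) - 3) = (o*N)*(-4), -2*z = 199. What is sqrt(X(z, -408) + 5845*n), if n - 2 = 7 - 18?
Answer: I*sqrt(635802)/3 ≈ 265.79*I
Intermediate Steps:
z = -199/2 (z = -1/2*199 = -199/2 ≈ -99.500)
X(o, N) = 3 - 4*N*o/9 (X(o, N) = 3 + ((o*N)*(-4))/9 = 3 + ((N*o)*(-4))/9 = 3 + (-4*N*o)/9 = 3 - 4*N*o/9)
n = -9 (n = 2 + (7 - 18) = 2 - 11 = -9)
sqrt(X(z, -408) + 5845*n) = sqrt((3 - 4/9*(-408)*(-199/2)) + 5845*(-9)) = sqrt((3 - 54128/3) - 52605) = sqrt(-54119/3 - 52605) = sqrt(-211934/3) = I*sqrt(635802)/3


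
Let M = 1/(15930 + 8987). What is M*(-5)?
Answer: -5/24917 ≈ -0.00020067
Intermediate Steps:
M = 1/24917 ≈ 4.0133e-5
M*(-5) = (1/24917)*(-5) = -5/24917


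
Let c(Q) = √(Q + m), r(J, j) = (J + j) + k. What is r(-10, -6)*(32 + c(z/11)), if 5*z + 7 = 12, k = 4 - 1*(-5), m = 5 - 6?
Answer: -224 - 7*I*√110/11 ≈ -224.0 - 6.6742*I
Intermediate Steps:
m = -1
k = 9 (k = 4 + 5 = 9)
r(J, j) = 9 + J + j (r(J, j) = (J + j) + 9 = 9 + J + j)
z = 1 (z = -7/5 + (⅕)*12 = -7/5 + 12/5 = 1)
c(Q) = √(-1 + Q) (c(Q) = √(Q - 1) = √(-1 + Q))
r(-10, -6)*(32 + c(z/11)) = (9 - 10 - 6)*(32 + √(-1 + 1/11)) = -7*(32 + √(-1 + 1*(1/11))) = -7*(32 + √(-1 + 1/11)) = -7*(32 + √(-10/11)) = -7*(32 + I*√110/11) = -224 - 7*I*√110/11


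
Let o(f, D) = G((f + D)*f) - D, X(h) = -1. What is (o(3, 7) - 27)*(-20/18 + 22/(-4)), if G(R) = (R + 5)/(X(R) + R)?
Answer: 37723/174 ≈ 216.80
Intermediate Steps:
G(R) = (5 + R)/(-1 + R) (G(R) = (R + 5)/(-1 + R) = (5 + R)/(-1 + R))
o(f, D) = -D + (5 + f*(D + f))/(-1 + f*(D + f)) (o(f, D) = (5 + (f + D)*f)/(-1 + (f + D)*f) - D = (5 + (D + f)*f)/(-1 + (D + f)*f) - D = (5 + f*(D + f))/(-1 + f*(D + f)) - D = -D + (5 + f*(D + f))/(-1 + f*(D + f)))
(o(3, 7) - 27)*(-20/18 + 22/(-4)) = ((5 + 3*(7 + 3) - 1*7*(-1 + 3*(7 + 3)))/(-1 + 3*(7 + 3)) - 27)*(-20/18 + 22/(-4)) = ((5 + 3*10 - 1*7*(-1 + 3*10))/(-1 + 3*10) - 27)*(-20*1/18 + 22*(-¼)) = ((5 + 30 - 1*7*(-1 + 30))/(-1 + 30) - 27)*(-10/9 - 11/2) = ((5 + 30 - 1*7*29)/29 - 27)*(-119/18) = ((5 + 30 - 203)/29 - 27)*(-119/18) = ((1/29)*(-168) - 27)*(-119/18) = (-168/29 - 27)*(-119/18) = -951/29*(-119/18) = 37723/174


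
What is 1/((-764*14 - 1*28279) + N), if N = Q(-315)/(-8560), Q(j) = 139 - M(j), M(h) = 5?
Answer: -4280/166813067 ≈ -2.5657e-5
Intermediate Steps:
Q(j) = 134 (Q(j) = 139 - 1*5 = 139 - 5 = 134)
N = -67/4280 (N = 134/(-8560) = 134*(-1/8560) = -67/4280 ≈ -0.015654)
1/((-764*14 - 1*28279) + N) = 1/((-764*14 - 1*28279) - 67/4280) = 1/((-10696 - 28279) - 67/4280) = 1/(-38975 - 67/4280) = 1/(-166813067/4280) = -4280/166813067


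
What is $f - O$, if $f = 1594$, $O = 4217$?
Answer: $-2623$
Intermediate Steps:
$f - O = 1594 - 4217 = -2623$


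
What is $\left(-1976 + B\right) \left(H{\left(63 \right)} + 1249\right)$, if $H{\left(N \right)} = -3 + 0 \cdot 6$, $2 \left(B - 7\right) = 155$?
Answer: $-2356809$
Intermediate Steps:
$B = \frac{169}{2}$ ($B = 7 + \frac{1}{2} \cdot 155 = 7 + \frac{155}{2} = \frac{169}{2} \approx 84.5$)
$H{\left(N \right)} = -3$ ($H{\left(N \right)} = -3 + 0 = -3$)
$\left(-1976 + B\right) \left(H{\left(63 \right)} + 1249\right) = \left(-1976 + \frac{169}{2}\right) \left(-3 + 1249\right) = \left(- \frac{3783}{2}\right) 1246 = -2356809$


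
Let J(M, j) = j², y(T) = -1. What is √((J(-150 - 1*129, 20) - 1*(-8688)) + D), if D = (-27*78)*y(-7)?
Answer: √11194 ≈ 105.80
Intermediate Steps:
D = 2106 (D = -27*78*(-1) = -2106*(-1) = 2106)
√((J(-150 - 1*129, 20) - 1*(-8688)) + D) = √((20² - 1*(-8688)) + 2106) = √((400 + 8688) + 2106) = √(9088 + 2106) = √11194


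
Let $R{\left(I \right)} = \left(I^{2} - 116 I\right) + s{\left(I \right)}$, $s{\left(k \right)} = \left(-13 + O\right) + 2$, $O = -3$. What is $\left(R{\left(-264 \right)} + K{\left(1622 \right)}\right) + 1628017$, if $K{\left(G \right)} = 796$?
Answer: $1729119$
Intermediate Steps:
$s{\left(k \right)} = -14$ ($s{\left(k \right)} = \left(-13 - 3\right) + 2 = -16 + 2 = -14$)
$R{\left(I \right)} = -14 + I^{2} - 116 I$ ($R{\left(I \right)} = \left(I^{2} - 116 I\right) - 14 = -14 + I^{2} - 116 I$)
$\left(R{\left(-264 \right)} + K{\left(1622 \right)}\right) + 1628017 = \left(\left(-14 + \left(-264\right)^{2} - -30624\right) + 796\right) + 1628017 = \left(\left(-14 + 69696 + 30624\right) + 796\right) + 1628017 = \left(100306 + 796\right) + 1628017 = 101102 + 1628017 = 1729119$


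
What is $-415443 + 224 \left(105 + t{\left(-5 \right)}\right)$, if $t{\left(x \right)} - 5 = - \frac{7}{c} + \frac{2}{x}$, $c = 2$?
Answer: $- \frac{1958383}{5} \approx -3.9168 \cdot 10^{5}$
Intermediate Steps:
$t{\left(x \right)} = \frac{3}{2} + \frac{2}{x}$ ($t{\left(x \right)} = 5 + \left(- \frac{7}{2} + \frac{2}{x}\right) = 5 + \left(\left(-7\right) \frac{1}{2} + \frac{2}{x}\right) = 5 - \left(\frac{7}{2} - \frac{2}{x}\right) = \frac{3}{2} + \frac{2}{x}$)
$-415443 + 224 \left(105 + t{\left(-5 \right)}\right) = -415443 + 224 \left(105 + \left(\frac{3}{2} + \frac{2}{-5}\right)\right) = -415443 + 224 \left(105 + \left(\frac{3}{2} + 2 \left(- \frac{1}{5}\right)\right)\right) = -415443 + 224 \left(105 + \left(\frac{3}{2} - \frac{2}{5}\right)\right) = -415443 + 224 \left(105 + \frac{11}{10}\right) = -415443 + 224 \cdot \frac{1061}{10} = -415443 + \frac{118832}{5} = - \frac{1958383}{5}$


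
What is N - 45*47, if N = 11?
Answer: -2104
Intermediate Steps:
N - 45*47 = 11 - 45*47 = 11 - 2115 = -2104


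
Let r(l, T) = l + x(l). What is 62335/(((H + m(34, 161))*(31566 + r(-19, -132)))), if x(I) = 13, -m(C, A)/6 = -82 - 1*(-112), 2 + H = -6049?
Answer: -12467/39330072 ≈ -0.00031698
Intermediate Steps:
H = -6051 (H = -2 - 6049 = -6051)
m(C, A) = -180 (m(C, A) = -6*(-82 - 1*(-112)) = -6*(-82 + 112) = -6*30 = -180)
r(l, T) = 13 + l (r(l, T) = l + 13 = 13 + l)
62335/(((H + m(34, 161))*(31566 + r(-19, -132)))) = 62335/(((-6051 - 180)*(31566 + (13 - 19)))) = 62335/((-6231*(31566 - 6))) = 62335/((-6231*31560)) = 62335/(-196650360) = 62335*(-1/196650360) = -12467/39330072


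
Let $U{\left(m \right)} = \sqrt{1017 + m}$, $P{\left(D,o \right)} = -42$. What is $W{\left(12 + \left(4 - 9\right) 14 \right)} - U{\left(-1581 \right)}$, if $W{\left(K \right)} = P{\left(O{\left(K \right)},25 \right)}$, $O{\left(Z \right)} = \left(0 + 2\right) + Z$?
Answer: $-42 - 2 i \sqrt{141} \approx -42.0 - 23.749 i$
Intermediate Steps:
$O{\left(Z \right)} = 2 + Z$
$W{\left(K \right)} = -42$
$W{\left(12 + \left(4 - 9\right) 14 \right)} - U{\left(-1581 \right)} = -42 - \sqrt{1017 - 1581} = -42 - \sqrt{-564} = -42 - 2 i \sqrt{141}$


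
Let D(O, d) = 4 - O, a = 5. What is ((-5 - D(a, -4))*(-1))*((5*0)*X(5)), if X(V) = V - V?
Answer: 0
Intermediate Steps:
X(V) = 0
((-5 - D(a, -4))*(-1))*((5*0)*X(5)) = ((-5 - (4 - 1*5))*(-1))*((5*0)*0) = ((-5 - (4 - 5))*(-1))*(0*0) = ((-5 - 1*(-1))*(-1))*0 = ((-5 + 1)*(-1))*0 = -4*(-1)*0 = 4*0 = 0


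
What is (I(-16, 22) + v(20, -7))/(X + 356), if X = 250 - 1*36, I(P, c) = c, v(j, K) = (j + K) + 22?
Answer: ⅒ ≈ 0.10000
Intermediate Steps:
v(j, K) = 22 + K + j (v(j, K) = (K + j) + 22 = 22 + K + j)
X = 214 (X = 250 - 36 = 214)
(I(-16, 22) + v(20, -7))/(X + 356) = (22 + (22 - 7 + 20))/(214 + 356) = (22 + 35)/570 = 57*(1/570) = ⅒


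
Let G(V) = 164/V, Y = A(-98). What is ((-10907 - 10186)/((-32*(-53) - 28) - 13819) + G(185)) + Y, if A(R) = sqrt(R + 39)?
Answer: 5894969/2247935 + I*sqrt(59) ≈ 2.6224 + 7.6811*I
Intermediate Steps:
A(R) = sqrt(39 + R)
Y = I*sqrt(59) (Y = sqrt(39 - 98) = sqrt(-59) = I*sqrt(59) ≈ 7.6811*I)
((-10907 - 10186)/((-32*(-53) - 28) - 13819) + G(185)) + Y = ((-10907 - 10186)/((-32*(-53) - 28) - 13819) + 164/185) + I*sqrt(59) = (-21093/((1696 - 28) - 13819) + 164*(1/185)) + I*sqrt(59) = (-21093/(1668 - 13819) + 164/185) + I*sqrt(59) = (-21093/(-12151) + 164/185) + I*sqrt(59) = (-21093*(-1/12151) + 164/185) + I*sqrt(59) = (21093/12151 + 164/185) + I*sqrt(59) = 5894969/2247935 + I*sqrt(59)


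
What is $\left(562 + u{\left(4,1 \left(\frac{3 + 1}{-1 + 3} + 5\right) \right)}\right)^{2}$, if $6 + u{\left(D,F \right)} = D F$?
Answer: $341056$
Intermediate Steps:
$u{\left(D,F \right)} = -6 + D F$
$\left(562 + u{\left(4,1 \left(\frac{3 + 1}{-1 + 3} + 5\right) \right)}\right)^{2} = \left(562 - \left(6 - 4 \cdot 1 \left(\frac{3 + 1}{-1 + 3} + 5\right)\right)\right)^{2} = \left(562 - \left(6 - 4 \cdot 1 \left(\frac{4}{2} + 5\right)\right)\right)^{2} = \left(562 - \left(6 - 4 \cdot 1 \left(4 \cdot \frac{1}{2} + 5\right)\right)\right)^{2} = \left(562 - \left(6 - 4 \cdot 1 \left(2 + 5\right)\right)\right)^{2} = \left(562 - \left(6 - 4 \cdot 1 \cdot 7\right)\right)^{2} = \left(562 + \left(-6 + 4 \cdot 7\right)\right)^{2} = \left(562 + \left(-6 + 28\right)\right)^{2} = \left(562 + 22\right)^{2} = 584^{2} = 341056$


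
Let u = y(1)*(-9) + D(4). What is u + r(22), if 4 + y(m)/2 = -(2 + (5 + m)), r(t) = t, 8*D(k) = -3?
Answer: 1901/8 ≈ 237.63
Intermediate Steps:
D(k) = -3/8 (D(k) = (1/8)*(-3) = -3/8)
y(m) = -22 - 2*m (y(m) = -8 + 2*(-(2 + (5 + m))) = -8 + 2*(-(7 + m)) = -8 + 2*(-7 - m) = -8 + (-14 - 2*m) = -22 - 2*m)
u = 1725/8 (u = (-22 - 2*1)*(-9) - 3/8 = (-22 - 2)*(-9) - 3/8 = -24*(-9) - 3/8 = 216 - 3/8 = 1725/8 ≈ 215.63)
u + r(22) = 1725/8 + 22 = 1901/8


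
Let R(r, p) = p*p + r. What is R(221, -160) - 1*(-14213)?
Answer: 40034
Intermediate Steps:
R(r, p) = r + p**2 (R(r, p) = p**2 + r = r + p**2)
R(221, -160) - 1*(-14213) = (221 + (-160)**2) - 1*(-14213) = (221 + 25600) + 14213 = 25821 + 14213 = 40034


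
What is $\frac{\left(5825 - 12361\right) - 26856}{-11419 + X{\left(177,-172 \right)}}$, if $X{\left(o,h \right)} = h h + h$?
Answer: $- \frac{33392}{17993} \approx -1.8558$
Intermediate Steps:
$X{\left(o,h \right)} = h + h^{2}$ ($X{\left(o,h \right)} = h^{2} + h = h + h^{2}$)
$\frac{\left(5825 - 12361\right) - 26856}{-11419 + X{\left(177,-172 \right)}} = \frac{\left(5825 - 12361\right) - 26856}{-11419 - 172 \left(1 - 172\right)} = \frac{-6536 - 26856}{-11419 - -29412} = - \frac{33392}{-11419 + 29412} = - \frac{33392}{17993}$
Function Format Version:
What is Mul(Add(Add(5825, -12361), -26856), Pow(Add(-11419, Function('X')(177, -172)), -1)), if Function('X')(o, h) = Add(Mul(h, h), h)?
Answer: Rational(-33392, 17993) ≈ -1.8558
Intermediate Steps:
Function('X')(o, h) = Add(h, Pow(h, 2)) (Function('X')(o, h) = Add(Pow(h, 2), h) = Add(h, Pow(h, 2)))
Mul(Add(Add(5825, -12361), -26856), Pow(Add(-11419, Function('X')(177, -172)), -1)) = Mul(Add(Add(5825, -12361), -26856), Pow(Add(-11419, Mul(-172, Add(1, -172))), -1)) = Mul(Add(-6536, -26856), Pow(Add(-11419, Mul(-172, -171)), -1)) = Mul(-33392, Pow(Add(-11419, 29412), -1)) = Mul(-33392, Pow(17993, -1)) = Mul(-33392, Rational(1, 17993)) = Rational(-33392, 17993)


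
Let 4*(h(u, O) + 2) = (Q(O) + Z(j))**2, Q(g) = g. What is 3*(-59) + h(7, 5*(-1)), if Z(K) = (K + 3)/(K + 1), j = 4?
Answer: -4394/25 ≈ -175.76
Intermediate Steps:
Z(K) = (3 + K)/(1 + K)
h(u, O) = -2 + (7/5 + O)**2/4 (h(u, O) = -2 + (O + (3 + 4)/(1 + 4))**2/4 = -2 + (O + 7/5)**2/4 = -2 + (7/5 + O)**2/4)
3*(-59) + h(7, 5*(-1)) = 3*(-59) + (-2 + (7 + 5*(5*(-1)))**2/100) = -177 + (-2 + (7 + 5*(-5))**2/100) = -177 + (-2 + (7 - 25)**2/100) = -177 + (-2 + (1/100)*(-18)**2) = -177 + (-2 + (1/100)*324) = -177 + (-2 + 81/25) = -177 + 31/25 = -4394/25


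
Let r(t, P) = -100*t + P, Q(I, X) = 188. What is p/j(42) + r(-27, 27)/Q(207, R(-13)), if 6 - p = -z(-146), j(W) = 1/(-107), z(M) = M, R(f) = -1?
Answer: 2818967/188 ≈ 14995.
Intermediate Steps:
j(W) = -1/107
r(t, P) = P - 100*t
p = -140 (p = 6 - (-1)*(-146) = 6 - 1*146 = 6 - 146 = -140)
p/j(42) + r(-27, 27)/Q(207, R(-13)) = -140/(-1/107) + (27 - 100*(-27))/188 = -140*(-107) + (27 + 2700)*(1/188) = 14980 + 2727*(1/188) = 14980 + 2727/188 = 2818967/188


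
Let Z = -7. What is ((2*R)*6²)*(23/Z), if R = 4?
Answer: -6624/7 ≈ -946.29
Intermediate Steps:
((2*R)*6²)*(23/Z) = ((2*4)*6²)*(23/(-7)) = (8*36)*(23*(-⅐)) = 288*(-23/7) = -6624/7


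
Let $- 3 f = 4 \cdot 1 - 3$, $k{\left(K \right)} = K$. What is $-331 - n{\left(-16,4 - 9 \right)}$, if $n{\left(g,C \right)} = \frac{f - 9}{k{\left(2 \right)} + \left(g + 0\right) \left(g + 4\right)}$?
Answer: $- \frac{96307}{291} \approx -330.95$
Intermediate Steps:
$f = - \frac{1}{3}$ ($f = - \frac{4 \cdot 1 - 3}{3} = - \frac{4 - 3}{3} = \left(- \frac{1}{3}\right) 1 = - \frac{1}{3} \approx -0.33333$)
$n{\left(g,C \right)} = - \frac{28}{3 \left(2 + g \left(4 + g\right)\right)}$ ($n{\left(g,C \right)} = \frac{- \frac{1}{3} - 9}{2 + \left(g + 0\right) \left(g + 4\right)} = - \frac{28}{3 \left(2 + g \left(4 + g\right)\right)}$)
$-331 - n{\left(-16,4 - 9 \right)} = -331 - - \frac{28}{6 + 3 \left(-16\right)^{2} + 12 \left(-16\right)} = -331 - - \frac{28}{6 + 3 \cdot 256 - 192} = -331 - - \frac{28}{6 + 768 - 192} = -331 - - \frac{28}{582} = -331 - \left(-28\right) \frac{1}{582} = -331 - - \frac{14}{291} = -331 + \frac{14}{291} = - \frac{96307}{291}$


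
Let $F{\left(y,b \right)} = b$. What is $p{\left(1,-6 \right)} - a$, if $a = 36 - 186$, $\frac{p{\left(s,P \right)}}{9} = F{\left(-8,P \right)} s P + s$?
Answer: $483$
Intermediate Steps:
$p{\left(s,P \right)} = 9 s + 9 s P^{2}$ ($p{\left(s,P \right)} = 9 \left(P s P + s\right) = 9 \left(s P^{2} + s\right) = 9 \left(s + s P^{2}\right) = 9 s + 9 s P^{2}$)
$a = -150$ ($a = 36 - 186 = -150$)
$p{\left(1,-6 \right)} - a = 9 \cdot 1 \left(1 + \left(-6\right)^{2}\right) - -150 = 9 \cdot 1 \left(1 + 36\right) + 150 = 9 \cdot 1 \cdot 37 + 150 = 333 + 150 = 483$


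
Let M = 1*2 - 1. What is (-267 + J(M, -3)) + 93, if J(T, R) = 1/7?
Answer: -1217/7 ≈ -173.86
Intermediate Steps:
M = 1 (M = 2 - 1 = 1)
J(T, R) = ⅐
(-267 + J(M, -3)) + 93 = (-267 + ⅐) + 93 = -1868/7 + 93 = -1217/7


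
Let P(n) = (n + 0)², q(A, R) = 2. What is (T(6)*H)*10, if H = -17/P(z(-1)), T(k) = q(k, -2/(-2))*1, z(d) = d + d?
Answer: -85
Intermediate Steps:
z(d) = 2*d
P(n) = n²
T(k) = 2 (T(k) = 2*1 = 2)
H = -17/4 (H = -17/((2*(-1))²) = -17/((-2)²) = -17/4 ≈ -4.2500)
(T(6)*H)*10 = (2*(-17/4))*10 = -17/2*10 = -85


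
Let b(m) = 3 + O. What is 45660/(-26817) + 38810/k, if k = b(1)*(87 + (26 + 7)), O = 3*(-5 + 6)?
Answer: 33596419/643608 ≈ 52.200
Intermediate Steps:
O = 3 (O = 3*1 = 3)
b(m) = 6 (b(m) = 3 + 3 = 6)
k = 720 (k = 6*(87 + (26 + 7)) = 6*(87 + 33) = 6*120 = 720)
45660/(-26817) + 38810/k = 45660/(-26817) + 38810/720 = 45660*(-1/26817) + 38810*(1/720) = -15220/8939 + 3881/72 = 33596419/643608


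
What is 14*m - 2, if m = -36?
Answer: -506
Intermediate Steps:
14*m - 2 = 14*(-36) - 2 = -504 - 2 = -506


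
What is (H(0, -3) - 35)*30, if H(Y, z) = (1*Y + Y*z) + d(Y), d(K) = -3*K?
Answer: -1050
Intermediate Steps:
H(Y, z) = -2*Y + Y*z (H(Y, z) = (1*Y + Y*z) - 3*Y = (Y + Y*z) - 3*Y = -2*Y + Y*z)
(H(0, -3) - 35)*30 = (0*(-2 - 3) - 35)*30 = (0*(-5) - 35)*30 = (0 - 35)*30 = -35*30 = -1050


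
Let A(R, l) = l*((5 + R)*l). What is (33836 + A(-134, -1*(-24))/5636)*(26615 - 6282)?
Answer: 968996523884/1409 ≈ 6.8772e+8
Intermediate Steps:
A(R, l) = l**2*(5 + R) (A(R, l) = l*(l*(5 + R)) = l**2*(5 + R))
(33836 + A(-134, -1*(-24))/5636)*(26615 - 6282) = (33836 + ((-1*(-24))**2*(5 - 134))/5636)*(26615 - 6282) = (33836 + (24**2*(-129))*(1/5636))*20333 = (33836 + (576*(-129))*(1/5636))*20333 = (33836 - 74304*1/5636)*20333 = (33836 - 18576/1409)*20333 = (47656348/1409)*20333 = 968996523884/1409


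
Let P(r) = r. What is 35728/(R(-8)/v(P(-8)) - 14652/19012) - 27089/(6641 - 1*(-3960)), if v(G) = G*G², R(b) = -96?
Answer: -28804573619405/470143749 ≈ -61268.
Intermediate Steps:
v(G) = G³
35728/(R(-8)/v(P(-8)) - 14652/19012) - 27089/(6641 - 1*(-3960)) = 35728/(-96/((-8)³) - 14652/19012) - 27089/(6641 - 1*(-3960)) = 35728/(-96/(-512) - 14652*1/19012) - 27089/(6641 + 3960) = 35728/(-96*(-1/512) - 3663/4753) - 27089/10601 = 35728/(3/16 - 3663/4753) - 27089*1/10601 = 35728/(-44349/76048) - 27089/10601 = 35728*(-76048/44349) - 27089/10601 = -2717042944/44349 - 27089/10601 = -28804573619405/470143749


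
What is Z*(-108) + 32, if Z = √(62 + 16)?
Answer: 32 - 108*√78 ≈ -921.83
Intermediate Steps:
Z = √78 ≈ 8.8318
Z*(-108) + 32 = √78*(-108) + 32 = -108*√78 + 32 = 32 - 108*√78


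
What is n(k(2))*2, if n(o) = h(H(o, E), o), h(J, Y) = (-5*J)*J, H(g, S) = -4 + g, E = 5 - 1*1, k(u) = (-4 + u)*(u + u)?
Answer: -1440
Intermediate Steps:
k(u) = 2*u*(-4 + u) (k(u) = (-4 + u)*(2*u) = 2*u*(-4 + u))
E = 4 (E = 5 - 1 = 4)
h(J, Y) = -5*J²
n(o) = -5*(-4 + o)²
n(k(2))*2 = -5*(-4 + 2*2*(-4 + 2))²*2 = -5*(-4 + 2*2*(-2))²*2 = -5*(-4 - 8)²*2 = -5*(-12)²*2 = -5*144*2 = -720*2 = -1440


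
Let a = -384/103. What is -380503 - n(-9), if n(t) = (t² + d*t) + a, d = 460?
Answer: -38773348/103 ≈ -3.7644e+5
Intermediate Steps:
a = -384/103 (a = -384*1/103 = -384/103 ≈ -3.7282)
n(t) = -384/103 + t² + 460*t (n(t) = (t² + 460*t) - 384/103 = -384/103 + t² + 460*t)
-380503 - n(-9) = -380503 - (-384/103 + (-9)² + 460*(-9)) = -380503 - (-384/103 + 81 - 4140) = -380503 - 1*(-418461/103) = -380503 + 418461/103 = -38773348/103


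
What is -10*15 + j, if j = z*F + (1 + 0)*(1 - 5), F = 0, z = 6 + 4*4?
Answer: -154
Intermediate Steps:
z = 22 (z = 6 + 16 = 22)
j = -4 (j = 22*0 + (1 + 0)*(1 - 5) = 0 + 1*(-4) = 0 - 4 = -4)
-10*15 + j = -10*15 - 4 = -150 - 4 = -154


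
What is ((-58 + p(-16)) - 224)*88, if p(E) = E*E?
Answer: -2288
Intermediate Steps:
p(E) = E**2
((-58 + p(-16)) - 224)*88 = ((-58 + (-16)**2) - 224)*88 = ((-58 + 256) - 224)*88 = (198 - 224)*88 = -26*88 = -2288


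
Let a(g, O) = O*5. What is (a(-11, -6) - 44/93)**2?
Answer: 8031556/8649 ≈ 928.61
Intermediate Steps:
a(g, O) = 5*O
(a(-11, -6) - 44/93)**2 = (5*(-6) - 44/93)**2 = (-30 - 44*1/93)**2 = (-30 - 44/93)**2 = (-2834/93)**2 = 8031556/8649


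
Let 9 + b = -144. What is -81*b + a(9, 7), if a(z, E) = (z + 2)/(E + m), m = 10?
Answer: 210692/17 ≈ 12394.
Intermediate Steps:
b = -153 (b = -9 - 144 = -153)
a(z, E) = (2 + z)/(10 + E) (a(z, E) = (z + 2)/(E + 10) = (2 + z)/(10 + E))
-81*b + a(9, 7) = -81*(-153) + (2 + 9)/(10 + 7) = 12393 + 11/17 = 210692/17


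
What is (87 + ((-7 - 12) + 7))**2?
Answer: 5625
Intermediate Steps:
(87 + ((-7 - 12) + 7))**2 = (87 + (-19 + 7))**2 = (87 - 12)**2 = 75**2 = 5625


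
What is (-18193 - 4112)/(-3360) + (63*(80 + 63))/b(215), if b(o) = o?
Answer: 2337721/48160 ≈ 48.541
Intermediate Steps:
(-18193 - 4112)/(-3360) + (63*(80 + 63))/b(215) = (-18193 - 4112)/(-3360) + (63*(80 + 63))/215 = -22305*(-1/3360) + (63*143)*(1/215) = 1487/224 + 9009*(1/215) = 1487/224 + 9009/215 = 2337721/48160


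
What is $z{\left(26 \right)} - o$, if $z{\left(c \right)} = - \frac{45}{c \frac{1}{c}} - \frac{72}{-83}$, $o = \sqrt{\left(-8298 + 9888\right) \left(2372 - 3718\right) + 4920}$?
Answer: $- \frac{3663}{83} - 2 i \sqrt{533805} \approx -44.133 - 1461.2 i$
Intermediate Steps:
$o = 2 i \sqrt{533805}$ ($o = \sqrt{1590 \left(-1346\right) + 4920} = \sqrt{-2140140 + 4920} = \sqrt{-2135220} = 2 i \sqrt{533805} \approx 1461.2 i$)
$z{\left(c \right)} = - \frac{3663}{83}$ ($z{\left(c \right)} = - \frac{45}{1} - - \frac{72}{83} = \left(-45\right) 1 + \frac{72}{83} = -45 + \frac{72}{83} = - \frac{3663}{83}$)
$z{\left(26 \right)} - o = - \frac{3663}{83} - 2 i \sqrt{533805}$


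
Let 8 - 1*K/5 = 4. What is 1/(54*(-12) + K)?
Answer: -1/628 ≈ -0.0015924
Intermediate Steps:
K = 20 (K = 40 - 5*4 = 40 - 20 = 20)
1/(54*(-12) + K) = 1/(54*(-12) + 20) = 1/(-648 + 20) = 1/(-628) = -1/628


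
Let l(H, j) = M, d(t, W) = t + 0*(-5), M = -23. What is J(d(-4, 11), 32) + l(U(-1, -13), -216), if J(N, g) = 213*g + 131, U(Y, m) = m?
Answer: 6924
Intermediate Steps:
d(t, W) = t (d(t, W) = t + 0 = t)
l(H, j) = -23
J(N, g) = 131 + 213*g
J(d(-4, 11), 32) + l(U(-1, -13), -216) = (131 + 213*32) - 23 = (131 + 6816) - 23 = 6947 - 23 = 6924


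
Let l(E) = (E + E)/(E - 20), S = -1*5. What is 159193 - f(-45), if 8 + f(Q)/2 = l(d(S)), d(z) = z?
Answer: 796041/5 ≈ 1.5921e+5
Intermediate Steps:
S = -5
l(E) = 2*E/(-20 + E) (l(E) = (2*E)/(-20 + E) = 2*E/(-20 + E))
f(Q) = -76/5 (f(Q) = -16 + 2*(2*(-5)/(-20 - 5)) = -16 + 2*(2*(-5)/(-25)) = -16 + 2*(2*(-5)*(-1/25)) = -16 + 2*(⅖) = -16 + ⅘ = -76/5)
159193 - f(-45) = 159193 - 1*(-76/5) = 159193 + 76/5 = 796041/5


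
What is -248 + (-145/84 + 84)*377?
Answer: 2584615/84 ≈ 30769.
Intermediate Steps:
-248 + (-145/84 + 84)*377 = -248 + (6911/84)*377 = -248 + 2605447/84 = 2584615/84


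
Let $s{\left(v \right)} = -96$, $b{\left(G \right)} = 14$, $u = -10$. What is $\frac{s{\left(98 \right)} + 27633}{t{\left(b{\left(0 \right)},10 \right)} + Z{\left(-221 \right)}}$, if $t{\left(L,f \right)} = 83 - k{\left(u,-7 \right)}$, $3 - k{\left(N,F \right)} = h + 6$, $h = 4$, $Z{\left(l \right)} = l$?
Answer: $- \frac{27537}{131} \approx -210.21$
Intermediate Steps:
$k{\left(N,F \right)} = -7$ ($k{\left(N,F \right)} = 3 - \left(4 + 6\right) = 3 - 10 = -7$)
$t{\left(L,f \right)} = 90$ ($t{\left(L,f \right)} = 83 - -7 = 83 + 7 = 90$)
$\frac{s{\left(98 \right)} + 27633}{t{\left(b{\left(0 \right)},10 \right)} + Z{\left(-221 \right)}} = \frac{-96 + 27633}{90 - 221} = \frac{27537}{-131} = 27537 \left(- \frac{1}{131}\right) = - \frac{27537}{131}$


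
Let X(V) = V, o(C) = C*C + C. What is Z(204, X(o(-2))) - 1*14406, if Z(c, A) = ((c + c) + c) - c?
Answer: -13998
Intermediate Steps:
o(C) = C + C² (o(C) = C² + C = C + C²)
Z(c, A) = 2*c (Z(c, A) = (2*c + c) - c = 3*c - c = 2*c)
Z(204, X(o(-2))) - 1*14406 = 2*204 - 1*14406 = 408 - 14406 = -13998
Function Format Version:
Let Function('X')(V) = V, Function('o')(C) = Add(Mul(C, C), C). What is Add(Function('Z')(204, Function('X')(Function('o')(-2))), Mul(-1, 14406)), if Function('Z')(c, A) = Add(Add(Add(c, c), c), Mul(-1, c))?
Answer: -13998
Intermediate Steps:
Function('o')(C) = Add(C, Pow(C, 2)) (Function('o')(C) = Add(Pow(C, 2), C) = Add(C, Pow(C, 2)))
Function('Z')(c, A) = Mul(2, c) (Function('Z')(c, A) = Add(Add(Mul(2, c), c), Mul(-1, c)) = Add(Mul(3, c), Mul(-1, c)) = Mul(2, c))
Add(Function('Z')(204, Function('X')(Function('o')(-2))), Mul(-1, 14406)) = Add(Mul(2, 204), Mul(-1, 14406)) = Add(408, -14406) = -13998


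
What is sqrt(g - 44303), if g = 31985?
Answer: I*sqrt(12318) ≈ 110.99*I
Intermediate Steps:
sqrt(g - 44303) = sqrt(31985 - 44303) = sqrt(-12318) = I*sqrt(12318)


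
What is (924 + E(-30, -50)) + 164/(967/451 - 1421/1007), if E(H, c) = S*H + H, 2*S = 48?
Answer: 66203000/166449 ≈ 397.74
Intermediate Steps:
S = 24 (S = (1/2)*48 = 24)
E(H, c) = 25*H (E(H, c) = 24*H + H = 25*H)
(924 + E(-30, -50)) + 164/(967/451 - 1421/1007) = (924 + 25*(-30)) + 164/(967/451 - 1421/1007) = (924 - 750) + 164/(967*(1/451) - 1421*1/1007) = 174 + 164/(967/451 - 1421/1007) = 174 + 164/(332898/454157) = 174 + 164*(454157/332898) = 174 + 37240874/166449 = 66203000/166449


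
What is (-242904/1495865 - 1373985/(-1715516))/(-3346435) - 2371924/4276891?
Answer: -20369036499315493407138451/36728039730544517281903900 ≈ -0.55459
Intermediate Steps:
(-242904/1495865 - 1373985/(-1715516))/(-3346435) - 2371924/4276891 = (-242904*1/1495865 - 1373985*(-1/1715516))*(-1/3346435) - 2371924*1/4276891 = (-242904/1495865 + 1373985/1715516)*(-1/3346435) - 2371924/4276891 = (1638590373561/2566180341340)*(-1/3346435) - 2371924/4276891 = -1638590373561/8587555710572122900 - 2371924/4276891 = -20369036499315493407138451/36728039730544517281903900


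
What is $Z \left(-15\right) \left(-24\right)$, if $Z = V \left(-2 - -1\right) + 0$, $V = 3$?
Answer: $-1080$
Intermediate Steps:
$Z = -3$ ($Z = 3 \left(-2 - -1\right) + 0 = 3 \left(-2 + 1\right) + 0 = 3 \left(-1\right) + 0 = -3 + 0 = -3$)
$Z \left(-15\right) \left(-24\right) = \left(-3\right) \left(-15\right) \left(-24\right) = 45 \left(-24\right) = -1080$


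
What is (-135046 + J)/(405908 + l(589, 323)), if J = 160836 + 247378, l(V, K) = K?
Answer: 39024/58033 ≈ 0.67245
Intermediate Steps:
J = 408214
(-135046 + J)/(405908 + l(589, 323)) = (-135046 + 408214)/(405908 + 323) = 273168/406231 = 273168*(1/406231) = 39024/58033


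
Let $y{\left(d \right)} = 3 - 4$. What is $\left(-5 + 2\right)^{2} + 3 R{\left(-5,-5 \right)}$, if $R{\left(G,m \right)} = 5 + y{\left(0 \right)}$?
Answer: $21$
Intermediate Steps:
$y{\left(d \right)} = -1$ ($y{\left(d \right)} = 3 - 4 = -1$)
$R{\left(G,m \right)} = 4$ ($R{\left(G,m \right)} = 5 - 1 = 4$)
$\left(-5 + 2\right)^{2} + 3 R{\left(-5,-5 \right)} = \left(-5 + 2\right)^{2} + 3 \cdot 4 = \left(-3\right)^{2} + 12 = 9 + 12 = 21$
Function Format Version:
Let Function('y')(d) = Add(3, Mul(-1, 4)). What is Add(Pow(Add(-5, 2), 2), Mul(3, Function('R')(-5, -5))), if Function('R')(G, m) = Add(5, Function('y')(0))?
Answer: 21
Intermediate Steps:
Function('y')(d) = -1 (Function('y')(d) = Add(3, -4) = -1)
Function('R')(G, m) = 4 (Function('R')(G, m) = Add(5, -1) = 4)
Add(Pow(Add(-5, 2), 2), Mul(3, Function('R')(-5, -5))) = Add(Pow(Add(-5, 2), 2), Mul(3, 4)) = Add(Pow(-3, 2), 12) = Add(9, 12) = 21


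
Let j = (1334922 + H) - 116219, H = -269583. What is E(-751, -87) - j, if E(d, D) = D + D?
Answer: -949294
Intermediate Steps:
E(d, D) = 2*D
j = 949120 (j = (1334922 - 269583) - 116219 = 1065339 - 116219 = 949120)
E(-751, -87) - j = 2*(-87) - 1*949120 = -174 - 949120 = -949294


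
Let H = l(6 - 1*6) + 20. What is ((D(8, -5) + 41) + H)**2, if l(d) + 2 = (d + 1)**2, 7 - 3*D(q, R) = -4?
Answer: 36481/9 ≈ 4053.4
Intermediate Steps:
D(q, R) = 11/3 (D(q, R) = 7/3 - 1/3*(-4) = 7/3 + 4/3 = 11/3)
l(d) = -2 + (1 + d)**2 (l(d) = -2 + (d + 1)**2 = -2 + (1 + d)**2)
H = 19 (H = (-2 + (1 + (6 - 1*6))**2) + 20 = (-2 + (1 + (6 - 6))**2) + 20 = (-2 + (1 + 0)**2) + 20 = (-2 + 1**2) + 20 = (-2 + 1) + 20 = -1 + 20 = 19)
((D(8, -5) + 41) + H)**2 = ((11/3 + 41) + 19)**2 = (134/3 + 19)**2 = (191/3)**2 = 36481/9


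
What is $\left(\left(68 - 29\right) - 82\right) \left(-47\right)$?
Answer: $2021$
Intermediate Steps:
$\left(\left(68 - 29\right) - 82\right) \left(-47\right) = \left(39 - 82\right) \left(-47\right) = \left(-43\right) \left(-47\right) = 2021$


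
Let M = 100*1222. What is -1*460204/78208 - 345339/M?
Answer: -4257631/488800 ≈ -8.7104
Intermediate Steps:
M = 122200
-1*460204/78208 - 345339/M = -1*460204/78208 - 345339/122200 = -460204*1/78208 - 345339*1/122200 = -115051/19552 - 345339/122200 = -4257631/488800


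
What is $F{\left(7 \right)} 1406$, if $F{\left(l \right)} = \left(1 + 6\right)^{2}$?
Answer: $68894$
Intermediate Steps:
$F{\left(l \right)} = 49$ ($F{\left(l \right)} = 7^{2} = 49$)
$F{\left(7 \right)} 1406 = 49 \cdot 1406 = 68894$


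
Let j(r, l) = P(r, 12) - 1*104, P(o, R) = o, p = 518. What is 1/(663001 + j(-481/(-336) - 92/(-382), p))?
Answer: 64176/42542185199 ≈ 1.5085e-6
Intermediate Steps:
j(r, l) = -104 + r (j(r, l) = r - 1*104 = r - 104 = -104 + r)
1/(663001 + j(-481/(-336) - 92/(-382), p)) = 1/(663001 + (-104 + (-481/(-336) - 92/(-382)))) = 1/(663001 + (-104 + (-481*(-1/336) - 92*(-1/382)))) = 1/(663001 + (-104 + (481/336 + 46/191))) = 1/(663001 + (-104 + 107327/64176)) = 1/(663001 - 6566977/64176) = 1/(42542185199/64176) = 64176/42542185199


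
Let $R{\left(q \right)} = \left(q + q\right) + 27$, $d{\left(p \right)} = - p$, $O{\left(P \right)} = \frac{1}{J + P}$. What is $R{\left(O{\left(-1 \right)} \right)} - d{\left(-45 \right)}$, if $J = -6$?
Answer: $- \frac{128}{7} \approx -18.286$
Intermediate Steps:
$O{\left(P \right)} = \frac{1}{-6 + P}$
$R{\left(q \right)} = 27 + 2 q$ ($R{\left(q \right)} = 2 q + 27 = 27 + 2 q$)
$R{\left(O{\left(-1 \right)} \right)} - d{\left(-45 \right)} = \left(27 + \frac{2}{-6 - 1}\right) - \left(-1\right) \left(-45\right) = \left(27 + \frac{2}{-7}\right) - 45 = \left(27 + 2 \left(- \frac{1}{7}\right)\right) - 45 = \left(27 - \frac{2}{7}\right) - 45 = \frac{187}{7} - 45 = - \frac{128}{7}$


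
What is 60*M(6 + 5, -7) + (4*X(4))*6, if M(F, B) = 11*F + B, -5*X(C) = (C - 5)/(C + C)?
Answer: 34203/5 ≈ 6840.6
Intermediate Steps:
X(C) = -(-5 + C)/(10*C) (X(C) = -(C - 5)/(5*(C + C)) = -(-5 + C)/(5*(2*C)) = -(-5 + C)*1/(2*C)/5 = -(-5 + C)/(10*C))
M(F, B) = B + 11*F
60*M(6 + 5, -7) + (4*X(4))*6 = 60*(-7 + 11*(6 + 5)) + (4*((1/10)*(5 - 1*4)/4))*6 = 60*(-7 + 11*11) + (4*((1/10)*(1/4)*(5 - 4)))*6 = 60*(-7 + 121) + (4*((1/10)*(1/4)*1))*6 = 60*114 + (4*(1/40))*6 = 6840 + (1/10)*6 = 6840 + 3/5 = 34203/5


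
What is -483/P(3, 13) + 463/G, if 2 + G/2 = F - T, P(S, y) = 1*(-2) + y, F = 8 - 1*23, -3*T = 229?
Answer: -156669/3916 ≈ -40.007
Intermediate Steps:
T = -229/3 (T = -1/3*229 = -229/3 ≈ -76.333)
F = -15 (F = 8 - 23 = -15)
P(S, y) = -2 + y
G = 356/3 (G = -4 + 2*(-15 - 1*(-229/3)) = -4 + 2*(-15 + 229/3) = -4 + 2*(184/3) = -4 + 368/3 = 356/3 ≈ 118.67)
-483/P(3, 13) + 463/G = -483/(-2 + 13) + 463/(356/3) = -483/11 + 463*(3/356) = -483*1/11 + 1389/356 = -483/11 + 1389/356 = -156669/3916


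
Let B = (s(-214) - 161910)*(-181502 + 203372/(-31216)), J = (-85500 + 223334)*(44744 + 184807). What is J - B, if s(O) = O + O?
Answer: 8483740992449/3902 ≈ 2.1742e+9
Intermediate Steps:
s(O) = 2*O
J = 31639932534 (J = 137834*229551 = 31639932534)
B = 114975275755219/3902 (B = (2*(-214) - 161910)*(-181502 + 203372/(-31216)) = (-428 - 161910)*(-181502 + 203372*(-1/31216)) = -162338*(-181502 - 50843/7804) = -162338*(-1416492451/7804) = 114975275755219/3902 ≈ 2.9466e+10)
J - B = 31639932534 - 1*114975275755219/3902 = 31639932534 - 114975275755219/3902 = 8483740992449/3902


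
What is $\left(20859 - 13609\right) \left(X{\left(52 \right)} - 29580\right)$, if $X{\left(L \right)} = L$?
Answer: $-214078000$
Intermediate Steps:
$\left(20859 - 13609\right) \left(X{\left(52 \right)} - 29580\right) = \left(20859 - 13609\right) \left(52 - 29580\right) = \left(20859 + \left(-24893 + 11284\right)\right) \left(-29528\right) = \left(20859 - 13609\right) \left(-29528\right) = 7250 \left(-29528\right) = -214078000$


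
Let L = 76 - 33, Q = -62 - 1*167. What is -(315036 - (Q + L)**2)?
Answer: -280440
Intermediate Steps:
Q = -229 (Q = -62 - 167 = -229)
L = 43
-(315036 - (Q + L)**2) = -(315036 - (-229 + 43)**2) = -(315036 - 1*(-186)**2) = -(315036 - 1*34596) = -(315036 - 34596) = -1*280440 = -280440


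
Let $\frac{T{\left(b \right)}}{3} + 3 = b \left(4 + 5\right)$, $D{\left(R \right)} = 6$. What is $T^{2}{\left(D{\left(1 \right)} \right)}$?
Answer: $23409$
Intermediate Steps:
$T{\left(b \right)} = -9 + 27 b$ ($T{\left(b \right)} = -9 + 3 b \left(4 + 5\right) = -9 + 3 b 9 = -9 + 3 \cdot 9 b = -9 + 27 b$)
$T^{2}{\left(D{\left(1 \right)} \right)} = \left(-9 + 27 \cdot 6\right)^{2} = \left(-9 + 162\right)^{2} = 153^{2} = 23409$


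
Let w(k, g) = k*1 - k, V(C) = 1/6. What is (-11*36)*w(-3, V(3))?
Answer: 0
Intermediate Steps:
V(C) = ⅙
w(k, g) = 0 (w(k, g) = k - k = 0)
(-11*36)*w(-3, V(3)) = -11*36*0 = -396*0 = 0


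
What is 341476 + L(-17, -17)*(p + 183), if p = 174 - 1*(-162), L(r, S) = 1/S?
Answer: 5804573/17 ≈ 3.4145e+5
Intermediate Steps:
p = 336 (p = 174 + 162 = 336)
341476 + L(-17, -17)*(p + 183) = 341476 + (336 + 183)/(-17) = 341476 - 1/17*519 = 341476 - 519/17 = 5804573/17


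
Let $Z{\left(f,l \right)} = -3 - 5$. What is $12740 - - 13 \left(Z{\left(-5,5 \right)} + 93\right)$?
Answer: $13845$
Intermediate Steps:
$Z{\left(f,l \right)} = -8$ ($Z{\left(f,l \right)} = -3 - 5 = -8$)
$12740 - - 13 \left(Z{\left(-5,5 \right)} + 93\right) = 12740 - - 13 \left(-8 + 93\right) = 12740 - \left(-13\right) 85 = 12740 - -1105 = 12740 + 1105 = 13845$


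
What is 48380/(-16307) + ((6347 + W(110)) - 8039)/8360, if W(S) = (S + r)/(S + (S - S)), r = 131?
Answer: -47521376853/14995917200 ≈ -3.1690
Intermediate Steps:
W(S) = (131 + S)/S (W(S) = (S + 131)/(S + (S - S)) = (131 + S)/(S + 0) = (131 + S)/S)
48380/(-16307) + ((6347 + W(110)) - 8039)/8360 = 48380/(-16307) + ((6347 + (131 + 110)/110) - 8039)/8360 = 48380*(-1/16307) + ((6347 + (1/110)*241) - 8039)*(1/8360) = -48380/16307 + ((6347 + 241/110) - 8039)*(1/8360) = -48380/16307 + (698411/110 - 8039)*(1/8360) = -48380/16307 - 185879/110*1/8360 = -48380/16307 - 185879/919600 = -47521376853/14995917200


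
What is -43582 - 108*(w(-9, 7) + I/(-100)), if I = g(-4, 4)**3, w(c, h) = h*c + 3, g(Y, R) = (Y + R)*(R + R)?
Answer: -37102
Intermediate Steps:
g(Y, R) = 2*R*(R + Y) (g(Y, R) = (R + Y)*(2*R) = 2*R*(R + Y))
w(c, h) = 3 + c*h (w(c, h) = c*h + 3 = 3 + c*h)
I = 0 (I = (2*4*(4 - 4))**3 = (2*4*0)**3 = 0**3 = 0)
-43582 - 108*(w(-9, 7) + I/(-100)) = -43582 - 108*((3 - 9*7) + 0/(-100)) = -43582 - 108*((3 - 63) + 0*(-1/100)) = -43582 - 108*(-60 + 0) = -43582 - 108*(-60) = -43582 - 1*(-6480) = -43582 + 6480 = -37102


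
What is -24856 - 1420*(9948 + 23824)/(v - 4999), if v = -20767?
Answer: -296241728/12883 ≈ -22995.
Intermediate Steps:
-24856 - 1420*(9948 + 23824)/(v - 4999) = -24856 - 1420*(9948 + 23824)/(-20767 - 4999) = -24856 - 1420/((-25766/33772)) = -24856 - 1420/((-25766*1/33772)) = -24856 - 1420/(-12883/16886) = -24856 - 1420*(-16886/12883) = -24856 + 23978120/12883 = -296241728/12883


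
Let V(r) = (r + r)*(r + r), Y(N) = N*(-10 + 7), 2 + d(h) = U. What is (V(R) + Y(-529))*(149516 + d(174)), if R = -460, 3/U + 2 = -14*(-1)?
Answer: 507144561259/4 ≈ 1.2679e+11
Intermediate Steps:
U = 1/4 (U = 3/(-2 - 14*(-1)) = 3/(-2 + 14) = 3/12 = 3*(1/12) = 1/4 ≈ 0.25000)
d(h) = -7/4 (d(h) = -2 + 1/4 = -7/4)
Y(N) = -3*N (Y(N) = N*(-3) = -3*N)
V(r) = 4*r**2 (V(r) = (2*r)*(2*r) = 4*r**2)
(V(R) + Y(-529))*(149516 + d(174)) = (4*(-460)**2 - 3*(-529))*(149516 - 7/4) = (4*211600 + 1587)*(598057/4) = (846400 + 1587)*(598057/4) = 847987*(598057/4) = 507144561259/4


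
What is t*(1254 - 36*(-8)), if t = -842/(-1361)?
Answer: 1298364/1361 ≈ 953.98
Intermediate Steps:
t = 842/1361 (t = -842*(-1/1361) = 842/1361 ≈ 0.61866)
t*(1254 - 36*(-8)) = 842*(1254 - 36*(-8))/1361 = 842*(1254 + 288)/1361 = (842/1361)*1542 = 1298364/1361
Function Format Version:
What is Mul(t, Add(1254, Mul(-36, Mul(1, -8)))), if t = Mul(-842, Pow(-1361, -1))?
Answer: Rational(1298364, 1361) ≈ 953.98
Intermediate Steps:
t = Rational(842, 1361) (t = Mul(-842, Rational(-1, 1361)) = Rational(842, 1361) ≈ 0.61866)
Mul(t, Add(1254, Mul(-36, Mul(1, -8)))) = Mul(Rational(842, 1361), Add(1254, Mul(-36, Mul(1, -8)))) = Mul(Rational(842, 1361), Add(1254, Mul(-36, -8))) = Mul(Rational(842, 1361), Add(1254, 288)) = Mul(Rational(842, 1361), 1542) = Rational(1298364, 1361)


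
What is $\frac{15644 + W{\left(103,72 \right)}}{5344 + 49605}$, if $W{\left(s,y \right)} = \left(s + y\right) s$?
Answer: $\frac{33669}{54949} \approx 0.61273$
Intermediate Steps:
$W{\left(s,y \right)} = s \left(s + y\right)$
$\frac{15644 + W{\left(103,72 \right)}}{5344 + 49605} = \frac{15644 + 103 \left(103 + 72\right)}{5344 + 49605} = \frac{15644 + 103 \cdot 175}{54949} = \left(15644 + 18025\right) \frac{1}{54949} = 33669 \cdot \frac{1}{54949} = \frac{33669}{54949}$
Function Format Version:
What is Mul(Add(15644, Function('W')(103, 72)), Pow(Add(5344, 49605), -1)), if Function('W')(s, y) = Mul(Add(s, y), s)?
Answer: Rational(33669, 54949) ≈ 0.61273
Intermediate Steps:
Function('W')(s, y) = Mul(s, Add(s, y))
Mul(Add(15644, Function('W')(103, 72)), Pow(Add(5344, 49605), -1)) = Mul(Add(15644, Mul(103, Add(103, 72))), Pow(Add(5344, 49605), -1)) = Mul(Add(15644, Mul(103, 175)), Pow(54949, -1)) = Mul(Add(15644, 18025), Rational(1, 54949)) = Mul(33669, Rational(1, 54949)) = Rational(33669, 54949)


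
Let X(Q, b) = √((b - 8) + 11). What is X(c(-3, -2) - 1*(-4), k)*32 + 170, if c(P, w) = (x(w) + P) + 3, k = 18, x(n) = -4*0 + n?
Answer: 170 + 32*√21 ≈ 316.64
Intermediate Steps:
x(n) = n (x(n) = 0 + n = n)
c(P, w) = 3 + P + w (c(P, w) = (w + P) + 3 = (P + w) + 3 = 3 + P + w)
X(Q, b) = √(3 + b) (X(Q, b) = √((-8 + b) + 11) = √(3 + b))
X(c(-3, -2) - 1*(-4), k)*32 + 170 = √(3 + 18)*32 + 170 = √21*32 + 170 = 32*√21 + 170 = 170 + 32*√21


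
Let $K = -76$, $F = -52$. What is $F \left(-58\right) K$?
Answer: $-229216$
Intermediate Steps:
$F \left(-58\right) K = \left(-52\right) \left(-58\right) \left(-76\right) = 3016 \left(-76\right) = -229216$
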